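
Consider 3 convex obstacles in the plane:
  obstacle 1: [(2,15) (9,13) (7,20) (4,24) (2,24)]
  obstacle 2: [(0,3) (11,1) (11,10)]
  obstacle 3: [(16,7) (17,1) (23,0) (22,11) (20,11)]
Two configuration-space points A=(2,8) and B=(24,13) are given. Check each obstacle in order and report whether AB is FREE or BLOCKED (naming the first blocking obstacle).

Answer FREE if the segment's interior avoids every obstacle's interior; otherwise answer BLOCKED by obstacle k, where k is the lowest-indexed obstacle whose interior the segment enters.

FREE

Obstacle 1 [(2,15) (9,13) (7,20) (4,24) (2,24)]:
  edge (2,15)–(9,13): clear
  edge (9,13)–(7,20): clear
  edge (7,20)–(4,24): clear
  edge (4,24)–(2,24): clear
  edge (2,24)–(2,15): clear
  midpoint (13,21/2) outside
  → clear
Obstacle 2 [(0,3) (11,1) (11,10)]:
  edge (0,3)–(11,1): clear
  edge (11,1)–(11,10): clear
  edge (11,10)–(0,3): clear
  midpoint (13,21/2) outside
  → clear
Obstacle 3 [(16,7) (17,1) (23,0) (22,11) (20,11)]:
  edge (16,7)–(17,1): clear
  edge (17,1)–(23,0): clear
  edge (23,0)–(22,11): clear
  edge (22,11)–(20,11): clear
  edge (20,11)–(16,7): clear
  midpoint (13,21/2) outside
  → clear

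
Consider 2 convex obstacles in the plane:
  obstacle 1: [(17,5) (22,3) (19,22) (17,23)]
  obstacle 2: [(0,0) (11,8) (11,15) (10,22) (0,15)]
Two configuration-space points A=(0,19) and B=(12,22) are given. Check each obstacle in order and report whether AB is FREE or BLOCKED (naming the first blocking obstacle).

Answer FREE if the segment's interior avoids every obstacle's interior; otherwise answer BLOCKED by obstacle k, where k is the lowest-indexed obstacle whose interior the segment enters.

Obstacle 1 [(17,5) (22,3) (19,22) (17,23)]:
  edge (17,5)–(22,3): clear
  edge (22,3)–(19,22): clear
  edge (19,22)–(17,23): clear
  edge (17,23)–(17,5): clear
  midpoint (6,41/2) outside
  → clear
Obstacle 2 [(0,0) (11,8) (11,15) (10,22) (0,15)]:
  edge (0,0)–(11,8): clear
  edge (11,8)–(11,15): clear
  edge (11,15)–(10,22): crosses AB
  edge (10,22)–(0,15): crosses AB
  edge (0,15)–(0,0): clear
  → BLOCKED

BLOCKED by obstacle 2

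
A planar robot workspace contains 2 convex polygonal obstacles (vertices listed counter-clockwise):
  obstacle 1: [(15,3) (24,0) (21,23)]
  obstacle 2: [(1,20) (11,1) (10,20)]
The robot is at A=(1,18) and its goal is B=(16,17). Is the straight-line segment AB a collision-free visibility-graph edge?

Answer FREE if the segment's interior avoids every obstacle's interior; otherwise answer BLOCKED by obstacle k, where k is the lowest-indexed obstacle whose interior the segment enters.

Obstacle 1 [(15,3) (24,0) (21,23)]:
  edge (15,3)–(24,0): clear
  edge (24,0)–(21,23): clear
  edge (21,23)–(15,3): clear
  midpoint (17/2,35/2) outside
  → clear
Obstacle 2 [(1,20) (11,1) (10,20)]:
  edge (1,20)–(11,1): crosses AB
  edge (11,1)–(10,20): crosses AB
  edge (10,20)–(1,20): clear
  → BLOCKED

BLOCKED by obstacle 2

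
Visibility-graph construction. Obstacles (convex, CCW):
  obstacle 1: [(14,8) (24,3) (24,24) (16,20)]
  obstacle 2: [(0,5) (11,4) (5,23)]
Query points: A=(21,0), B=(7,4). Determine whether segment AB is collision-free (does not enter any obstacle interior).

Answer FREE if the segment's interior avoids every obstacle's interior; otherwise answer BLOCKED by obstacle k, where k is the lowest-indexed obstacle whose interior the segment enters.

FREE

Obstacle 1 [(14,8) (24,3) (24,24) (16,20)]:
  edge (14,8)–(24,3): clear
  edge (24,3)–(24,24): clear
  edge (24,24)–(16,20): clear
  edge (16,20)–(14,8): clear
  midpoint (14,2) outside
  → clear
Obstacle 2 [(0,5) (11,4) (5,23)]:
  edge (0,5)–(11,4): clear
  edge (11,4)–(5,23): clear
  edge (5,23)–(0,5): clear
  midpoint (14,2) outside
  → clear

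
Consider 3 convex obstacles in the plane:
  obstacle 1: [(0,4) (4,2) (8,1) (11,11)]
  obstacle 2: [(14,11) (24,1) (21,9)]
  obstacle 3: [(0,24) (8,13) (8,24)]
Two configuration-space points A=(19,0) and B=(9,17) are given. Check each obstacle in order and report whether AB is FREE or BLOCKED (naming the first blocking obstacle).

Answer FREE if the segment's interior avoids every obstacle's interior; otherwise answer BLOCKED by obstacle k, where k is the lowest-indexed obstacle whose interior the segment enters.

FREE

Obstacle 1 [(0,4) (4,2) (8,1) (11,11)]:
  edge (0,4)–(4,2): clear
  edge (4,2)–(8,1): clear
  edge (8,1)–(11,11): clear
  edge (11,11)–(0,4): clear
  midpoint (14,17/2) outside
  → clear
Obstacle 2 [(14,11) (24,1) (21,9)]:
  edge (14,11)–(24,1): clear
  edge (24,1)–(21,9): clear
  edge (21,9)–(14,11): clear
  midpoint (14,17/2) outside
  → clear
Obstacle 3 [(0,24) (8,13) (8,24)]:
  edge (0,24)–(8,13): clear
  edge (8,13)–(8,24): clear
  edge (8,24)–(0,24): clear
  midpoint (14,17/2) outside
  → clear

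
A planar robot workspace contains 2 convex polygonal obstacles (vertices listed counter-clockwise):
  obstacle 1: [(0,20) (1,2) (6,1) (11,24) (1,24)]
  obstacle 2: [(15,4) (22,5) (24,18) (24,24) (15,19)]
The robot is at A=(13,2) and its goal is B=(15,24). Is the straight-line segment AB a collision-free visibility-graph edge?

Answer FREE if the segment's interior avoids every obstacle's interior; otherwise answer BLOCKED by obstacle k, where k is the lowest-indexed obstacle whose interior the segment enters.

FREE

Obstacle 1 [(0,20) (1,2) (6,1) (11,24) (1,24)]:
  edge (0,20)–(1,2): clear
  edge (1,2)–(6,1): clear
  edge (6,1)–(11,24): clear
  edge (11,24)–(1,24): clear
  edge (1,24)–(0,20): clear
  midpoint (14,13) outside
  → clear
Obstacle 2 [(15,4) (22,5) (24,18) (24,24) (15,19)]:
  edge (15,4)–(22,5): clear
  edge (22,5)–(24,18): clear
  edge (24,18)–(24,24): clear
  edge (24,24)–(15,19): clear
  edge (15,19)–(15,4): clear
  midpoint (14,13) outside
  → clear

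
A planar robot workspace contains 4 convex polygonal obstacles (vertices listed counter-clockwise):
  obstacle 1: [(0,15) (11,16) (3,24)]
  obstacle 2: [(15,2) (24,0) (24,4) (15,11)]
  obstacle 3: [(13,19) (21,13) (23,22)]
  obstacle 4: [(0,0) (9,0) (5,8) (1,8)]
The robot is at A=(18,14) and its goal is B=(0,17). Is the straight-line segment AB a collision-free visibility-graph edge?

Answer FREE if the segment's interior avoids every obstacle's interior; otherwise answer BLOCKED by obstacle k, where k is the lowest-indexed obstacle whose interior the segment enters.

BLOCKED by obstacle 1

Obstacle 1 [(0,15) (11,16) (3,24)]:
  edge (0,15)–(11,16): crosses AB
  edge (11,16)–(3,24): clear
  edge (3,24)–(0,15): crosses AB
  → BLOCKED
Obstacle 2 [(15,2) (24,0) (24,4) (15,11)]:
  edge (15,2)–(24,0): clear
  edge (24,0)–(24,4): clear
  edge (24,4)–(15,11): clear
  edge (15,11)–(15,2): clear
  midpoint (9,31/2) outside
  → clear
Obstacle 3 [(13,19) (21,13) (23,22)]:
  edge (13,19)–(21,13): clear
  edge (21,13)–(23,22): clear
  edge (23,22)–(13,19): clear
  midpoint (9,31/2) outside
  → clear
Obstacle 4 [(0,0) (9,0) (5,8) (1,8)]:
  edge (0,0)–(9,0): clear
  edge (9,0)–(5,8): clear
  edge (5,8)–(1,8): clear
  edge (1,8)–(0,0): clear
  midpoint (9,31/2) outside
  → clear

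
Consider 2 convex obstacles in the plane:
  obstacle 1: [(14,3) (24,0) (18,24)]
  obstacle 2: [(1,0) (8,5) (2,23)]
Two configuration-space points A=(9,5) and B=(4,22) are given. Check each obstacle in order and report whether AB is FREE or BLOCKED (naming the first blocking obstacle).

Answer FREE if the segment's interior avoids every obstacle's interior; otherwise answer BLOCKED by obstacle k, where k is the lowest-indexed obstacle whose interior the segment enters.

Obstacle 1 [(14,3) (24,0) (18,24)]:
  edge (14,3)–(24,0): clear
  edge (24,0)–(18,24): clear
  edge (18,24)–(14,3): clear
  midpoint (13/2,27/2) outside
  → clear
Obstacle 2 [(1,0) (8,5) (2,23)]:
  edge (1,0)–(8,5): clear
  edge (8,5)–(2,23): clear
  edge (2,23)–(1,0): clear
  midpoint (13/2,27/2) outside
  → clear

FREE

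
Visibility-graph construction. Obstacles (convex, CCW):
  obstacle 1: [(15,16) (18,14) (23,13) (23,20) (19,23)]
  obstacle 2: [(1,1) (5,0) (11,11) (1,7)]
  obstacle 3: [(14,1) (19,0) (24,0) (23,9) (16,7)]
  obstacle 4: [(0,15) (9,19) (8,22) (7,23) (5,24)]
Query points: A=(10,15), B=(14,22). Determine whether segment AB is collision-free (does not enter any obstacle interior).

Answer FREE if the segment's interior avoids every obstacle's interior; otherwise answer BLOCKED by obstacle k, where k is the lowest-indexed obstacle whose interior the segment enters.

FREE

Obstacle 1 [(15,16) (18,14) (23,13) (23,20) (19,23)]:
  edge (15,16)–(18,14): clear
  edge (18,14)–(23,13): clear
  edge (23,13)–(23,20): clear
  edge (23,20)–(19,23): clear
  edge (19,23)–(15,16): clear
  midpoint (12,37/2) outside
  → clear
Obstacle 2 [(1,1) (5,0) (11,11) (1,7)]:
  edge (1,1)–(5,0): clear
  edge (5,0)–(11,11): clear
  edge (11,11)–(1,7): clear
  edge (1,7)–(1,1): clear
  midpoint (12,37/2) outside
  → clear
Obstacle 3 [(14,1) (19,0) (24,0) (23,9) (16,7)]:
  edge (14,1)–(19,0): clear
  edge (19,0)–(24,0): clear
  edge (24,0)–(23,9): clear
  edge (23,9)–(16,7): clear
  edge (16,7)–(14,1): clear
  midpoint (12,37/2) outside
  → clear
Obstacle 4 [(0,15) (9,19) (8,22) (7,23) (5,24)]:
  edge (0,15)–(9,19): clear
  edge (9,19)–(8,22): clear
  edge (8,22)–(7,23): clear
  edge (7,23)–(5,24): clear
  edge (5,24)–(0,15): clear
  midpoint (12,37/2) outside
  → clear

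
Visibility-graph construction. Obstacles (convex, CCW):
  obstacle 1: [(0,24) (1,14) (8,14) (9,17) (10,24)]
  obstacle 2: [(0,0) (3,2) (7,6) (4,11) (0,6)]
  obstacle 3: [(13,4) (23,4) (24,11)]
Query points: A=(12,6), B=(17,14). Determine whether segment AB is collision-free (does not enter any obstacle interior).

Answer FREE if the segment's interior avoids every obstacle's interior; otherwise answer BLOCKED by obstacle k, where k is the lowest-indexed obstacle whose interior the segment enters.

FREE

Obstacle 1 [(0,24) (1,14) (8,14) (9,17) (10,24)]:
  edge (0,24)–(1,14): clear
  edge (1,14)–(8,14): clear
  edge (8,14)–(9,17): clear
  edge (9,17)–(10,24): clear
  edge (10,24)–(0,24): clear
  midpoint (29/2,10) outside
  → clear
Obstacle 2 [(0,0) (3,2) (7,6) (4,11) (0,6)]:
  edge (0,0)–(3,2): clear
  edge (3,2)–(7,6): clear
  edge (7,6)–(4,11): clear
  edge (4,11)–(0,6): clear
  edge (0,6)–(0,0): clear
  midpoint (29/2,10) outside
  → clear
Obstacle 3 [(13,4) (23,4) (24,11)]:
  edge (13,4)–(23,4): clear
  edge (23,4)–(24,11): clear
  edge (24,11)–(13,4): clear
  midpoint (29/2,10) outside
  → clear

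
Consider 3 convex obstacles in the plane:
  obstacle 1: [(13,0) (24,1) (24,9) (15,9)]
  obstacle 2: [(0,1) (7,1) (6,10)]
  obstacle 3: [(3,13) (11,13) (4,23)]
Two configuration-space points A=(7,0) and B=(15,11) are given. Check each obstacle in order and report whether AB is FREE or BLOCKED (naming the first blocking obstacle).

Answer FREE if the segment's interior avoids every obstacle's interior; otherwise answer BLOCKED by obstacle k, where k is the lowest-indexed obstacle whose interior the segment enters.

FREE

Obstacle 1 [(13,0) (24,1) (24,9) (15,9)]:
  edge (13,0)–(24,1): clear
  edge (24,1)–(24,9): clear
  edge (24,9)–(15,9): clear
  edge (15,9)–(13,0): clear
  midpoint (11,11/2) outside
  → clear
Obstacle 2 [(0,1) (7,1) (6,10)]:
  edge (0,1)–(7,1): clear
  edge (7,1)–(6,10): clear
  edge (6,10)–(0,1): clear
  midpoint (11,11/2) outside
  → clear
Obstacle 3 [(3,13) (11,13) (4,23)]:
  edge (3,13)–(11,13): clear
  edge (11,13)–(4,23): clear
  edge (4,23)–(3,13): clear
  midpoint (11,11/2) outside
  → clear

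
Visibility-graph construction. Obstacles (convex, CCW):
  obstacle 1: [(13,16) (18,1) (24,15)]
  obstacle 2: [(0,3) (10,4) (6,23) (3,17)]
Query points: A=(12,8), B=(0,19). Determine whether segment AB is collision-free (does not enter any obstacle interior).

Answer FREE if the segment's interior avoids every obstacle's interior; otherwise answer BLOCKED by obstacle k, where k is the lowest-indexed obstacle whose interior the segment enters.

Obstacle 1 [(13,16) (18,1) (24,15)]:
  edge (13,16)–(18,1): clear
  edge (18,1)–(24,15): clear
  edge (24,15)–(13,16): clear
  midpoint (6,27/2) outside
  → clear
Obstacle 2 [(0,3) (10,4) (6,23) (3,17)]:
  edge (0,3)–(10,4): clear
  edge (10,4)–(6,23): crosses AB
  edge (6,23)–(3,17): clear
  edge (3,17)–(0,3): crosses AB
  → BLOCKED

BLOCKED by obstacle 2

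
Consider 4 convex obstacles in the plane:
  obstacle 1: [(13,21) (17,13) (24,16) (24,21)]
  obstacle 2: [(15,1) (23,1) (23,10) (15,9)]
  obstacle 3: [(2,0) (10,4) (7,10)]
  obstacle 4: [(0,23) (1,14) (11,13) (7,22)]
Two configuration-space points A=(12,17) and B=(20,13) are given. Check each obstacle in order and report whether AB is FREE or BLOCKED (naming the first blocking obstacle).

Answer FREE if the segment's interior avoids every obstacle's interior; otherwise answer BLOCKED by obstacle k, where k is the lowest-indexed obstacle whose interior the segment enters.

Obstacle 1 [(13,21) (17,13) (24,16) (24,21)]:
  edge (13,21)–(17,13): crosses AB
  edge (17,13)–(24,16): crosses AB
  edge (24,16)–(24,21): clear
  edge (24,21)–(13,21): clear
  → BLOCKED
Obstacle 2 [(15,1) (23,1) (23,10) (15,9)]:
  edge (15,1)–(23,1): clear
  edge (23,1)–(23,10): clear
  edge (23,10)–(15,9): clear
  edge (15,9)–(15,1): clear
  midpoint (16,15) outside
  → clear
Obstacle 3 [(2,0) (10,4) (7,10)]:
  edge (2,0)–(10,4): clear
  edge (10,4)–(7,10): clear
  edge (7,10)–(2,0): clear
  midpoint (16,15) outside
  → clear
Obstacle 4 [(0,23) (1,14) (11,13) (7,22)]:
  edge (0,23)–(1,14): clear
  edge (1,14)–(11,13): clear
  edge (11,13)–(7,22): clear
  edge (7,22)–(0,23): clear
  midpoint (16,15) outside
  → clear

BLOCKED by obstacle 1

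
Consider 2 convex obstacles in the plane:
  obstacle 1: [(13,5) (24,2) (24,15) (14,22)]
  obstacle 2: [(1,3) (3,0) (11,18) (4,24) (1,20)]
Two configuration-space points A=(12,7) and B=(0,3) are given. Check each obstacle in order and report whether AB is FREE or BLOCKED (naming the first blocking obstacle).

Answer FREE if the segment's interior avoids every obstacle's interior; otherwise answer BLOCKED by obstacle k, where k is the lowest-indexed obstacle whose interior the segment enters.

BLOCKED by obstacle 2

Obstacle 1 [(13,5) (24,2) (24,15) (14,22)]:
  edge (13,5)–(24,2): clear
  edge (24,2)–(24,15): clear
  edge (24,15)–(14,22): clear
  edge (14,22)–(13,5): clear
  midpoint (6,5) outside
  → clear
Obstacle 2 [(1,3) (3,0) (11,18) (4,24) (1,20)]:
  edge (1,3)–(3,0): clear
  edge (3,0)–(11,18): crosses AB
  edge (11,18)–(4,24): clear
  edge (4,24)–(1,20): clear
  edge (1,20)–(1,3): crosses AB
  → BLOCKED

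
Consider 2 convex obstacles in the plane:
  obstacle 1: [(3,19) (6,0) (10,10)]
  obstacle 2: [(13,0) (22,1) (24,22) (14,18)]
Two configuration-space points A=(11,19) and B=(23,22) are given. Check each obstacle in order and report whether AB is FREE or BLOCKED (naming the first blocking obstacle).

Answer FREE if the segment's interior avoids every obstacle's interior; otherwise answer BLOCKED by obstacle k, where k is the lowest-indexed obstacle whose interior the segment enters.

Obstacle 1 [(3,19) (6,0) (10,10)]:
  edge (3,19)–(6,0): clear
  edge (6,0)–(10,10): clear
  edge (10,10)–(3,19): clear
  midpoint (17,41/2) outside
  → clear
Obstacle 2 [(13,0) (22,1) (24,22) (14,18)]:
  edge (13,0)–(22,1): clear
  edge (22,1)–(24,22): clear
  edge (24,22)–(14,18): clear
  edge (14,18)–(13,0): clear
  midpoint (17,41/2) outside
  → clear

FREE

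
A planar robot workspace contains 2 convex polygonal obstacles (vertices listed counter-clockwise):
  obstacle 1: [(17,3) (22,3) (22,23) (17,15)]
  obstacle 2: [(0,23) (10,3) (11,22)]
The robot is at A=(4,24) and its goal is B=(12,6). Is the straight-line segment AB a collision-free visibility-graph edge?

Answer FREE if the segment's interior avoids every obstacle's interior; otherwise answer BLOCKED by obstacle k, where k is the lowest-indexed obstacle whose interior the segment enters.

BLOCKED by obstacle 2

Obstacle 1 [(17,3) (22,3) (22,23) (17,15)]:
  edge (17,3)–(22,3): clear
  edge (22,3)–(22,23): clear
  edge (22,23)–(17,15): clear
  edge (17,15)–(17,3): clear
  midpoint (8,15) outside
  → clear
Obstacle 2 [(0,23) (10,3) (11,22)]:
  edge (0,23)–(10,3): clear
  edge (10,3)–(11,22): crosses AB
  edge (11,22)–(0,23): crosses AB
  → BLOCKED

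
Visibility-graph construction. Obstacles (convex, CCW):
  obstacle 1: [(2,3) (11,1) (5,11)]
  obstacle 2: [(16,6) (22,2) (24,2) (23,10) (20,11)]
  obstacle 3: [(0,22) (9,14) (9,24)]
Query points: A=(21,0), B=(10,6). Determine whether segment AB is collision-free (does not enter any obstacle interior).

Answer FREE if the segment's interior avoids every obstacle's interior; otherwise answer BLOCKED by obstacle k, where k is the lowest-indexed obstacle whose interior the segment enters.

Obstacle 1 [(2,3) (11,1) (5,11)]:
  edge (2,3)–(11,1): clear
  edge (11,1)–(5,11): clear
  edge (5,11)–(2,3): clear
  midpoint (31/2,3) outside
  → clear
Obstacle 2 [(16,6) (22,2) (24,2) (23,10) (20,11)]:
  edge (16,6)–(22,2): clear
  edge (22,2)–(24,2): clear
  edge (24,2)–(23,10): clear
  edge (23,10)–(20,11): clear
  edge (20,11)–(16,6): clear
  midpoint (31/2,3) outside
  → clear
Obstacle 3 [(0,22) (9,14) (9,24)]:
  edge (0,22)–(9,14): clear
  edge (9,14)–(9,24): clear
  edge (9,24)–(0,22): clear
  midpoint (31/2,3) outside
  → clear

FREE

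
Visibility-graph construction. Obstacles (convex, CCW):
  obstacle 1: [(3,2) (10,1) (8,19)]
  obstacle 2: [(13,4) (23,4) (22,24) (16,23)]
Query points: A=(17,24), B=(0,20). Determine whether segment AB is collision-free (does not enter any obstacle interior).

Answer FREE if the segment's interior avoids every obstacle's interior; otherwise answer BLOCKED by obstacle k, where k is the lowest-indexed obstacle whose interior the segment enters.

Obstacle 1 [(3,2) (10,1) (8,19)]:
  edge (3,2)–(10,1): clear
  edge (10,1)–(8,19): clear
  edge (8,19)–(3,2): clear
  midpoint (17/2,22) outside
  → clear
Obstacle 2 [(13,4) (23,4) (22,24) (16,23)]:
  edge (13,4)–(23,4): clear
  edge (23,4)–(22,24): clear
  edge (22,24)–(16,23): clear
  edge (16,23)–(13,4): clear
  midpoint (17/2,22) outside
  → clear

FREE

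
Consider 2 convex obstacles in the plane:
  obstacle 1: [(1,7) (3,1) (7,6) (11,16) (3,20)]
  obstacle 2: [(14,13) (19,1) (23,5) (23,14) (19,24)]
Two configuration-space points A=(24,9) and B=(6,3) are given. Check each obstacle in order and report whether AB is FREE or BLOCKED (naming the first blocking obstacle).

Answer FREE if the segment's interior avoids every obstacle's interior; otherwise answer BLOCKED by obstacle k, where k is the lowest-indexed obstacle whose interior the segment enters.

BLOCKED by obstacle 2

Obstacle 1 [(1,7) (3,1) (7,6) (11,16) (3,20)]:
  edge (1,7)–(3,1): clear
  edge (3,1)–(7,6): clear
  edge (7,6)–(11,16): clear
  edge (11,16)–(3,20): clear
  edge (3,20)–(1,7): clear
  midpoint (15,6) outside
  → clear
Obstacle 2 [(14,13) (19,1) (23,5) (23,14) (19,24)]:
  edge (14,13)–(19,1): crosses AB
  edge (19,1)–(23,5): clear
  edge (23,5)–(23,14): crosses AB
  edge (23,14)–(19,24): clear
  edge (19,24)–(14,13): clear
  → BLOCKED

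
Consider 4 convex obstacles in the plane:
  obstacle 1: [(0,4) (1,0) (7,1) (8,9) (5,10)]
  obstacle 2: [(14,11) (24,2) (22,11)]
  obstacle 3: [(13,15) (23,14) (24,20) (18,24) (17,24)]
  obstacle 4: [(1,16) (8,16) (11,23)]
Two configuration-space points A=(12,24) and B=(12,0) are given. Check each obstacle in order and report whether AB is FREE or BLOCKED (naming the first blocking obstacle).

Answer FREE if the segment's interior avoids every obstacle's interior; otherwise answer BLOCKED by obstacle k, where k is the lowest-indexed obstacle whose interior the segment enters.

FREE

Obstacle 1 [(0,4) (1,0) (7,1) (8,9) (5,10)]:
  edge (0,4)–(1,0): clear
  edge (1,0)–(7,1): clear
  edge (7,1)–(8,9): clear
  edge (8,9)–(5,10): clear
  edge (5,10)–(0,4): clear
  midpoint (12,12) outside
  → clear
Obstacle 2 [(14,11) (24,2) (22,11)]:
  edge (14,11)–(24,2): clear
  edge (24,2)–(22,11): clear
  edge (22,11)–(14,11): clear
  midpoint (12,12) outside
  → clear
Obstacle 3 [(13,15) (23,14) (24,20) (18,24) (17,24)]:
  edge (13,15)–(23,14): clear
  edge (23,14)–(24,20): clear
  edge (24,20)–(18,24): clear
  edge (18,24)–(17,24): clear
  edge (17,24)–(13,15): clear
  midpoint (12,12) outside
  → clear
Obstacle 4 [(1,16) (8,16) (11,23)]:
  edge (1,16)–(8,16): clear
  edge (8,16)–(11,23): clear
  edge (11,23)–(1,16): clear
  midpoint (12,12) outside
  → clear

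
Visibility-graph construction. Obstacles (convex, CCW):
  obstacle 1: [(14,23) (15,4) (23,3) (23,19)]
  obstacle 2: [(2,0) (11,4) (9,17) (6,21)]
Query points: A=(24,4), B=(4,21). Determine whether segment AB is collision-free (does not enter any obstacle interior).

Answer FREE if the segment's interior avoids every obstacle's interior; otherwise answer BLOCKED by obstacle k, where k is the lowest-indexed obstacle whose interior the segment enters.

Obstacle 1 [(14,23) (15,4) (23,3) (23,19)]:
  edge (14,23)–(15,4): crosses AB
  edge (15,4)–(23,3): clear
  edge (23,3)–(23,19): crosses AB
  edge (23,19)–(14,23): clear
  → BLOCKED
Obstacle 2 [(2,0) (11,4) (9,17) (6,21)]:
  edge (2,0)–(11,4): clear
  edge (11,4)–(9,17): crosses AB
  edge (9,17)–(6,21): clear
  edge (6,21)–(2,0): crosses AB
  → BLOCKED

BLOCKED by obstacle 1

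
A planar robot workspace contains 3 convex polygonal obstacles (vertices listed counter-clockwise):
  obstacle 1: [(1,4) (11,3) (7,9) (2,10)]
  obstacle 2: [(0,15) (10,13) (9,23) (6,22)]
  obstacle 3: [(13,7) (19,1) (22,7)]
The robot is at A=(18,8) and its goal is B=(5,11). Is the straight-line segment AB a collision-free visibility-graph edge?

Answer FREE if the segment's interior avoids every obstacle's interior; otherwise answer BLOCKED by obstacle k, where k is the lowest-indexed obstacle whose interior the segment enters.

FREE

Obstacle 1 [(1,4) (11,3) (7,9) (2,10)]:
  edge (1,4)–(11,3): clear
  edge (11,3)–(7,9): clear
  edge (7,9)–(2,10): clear
  edge (2,10)–(1,4): clear
  midpoint (23/2,19/2) outside
  → clear
Obstacle 2 [(0,15) (10,13) (9,23) (6,22)]:
  edge (0,15)–(10,13): clear
  edge (10,13)–(9,23): clear
  edge (9,23)–(6,22): clear
  edge (6,22)–(0,15): clear
  midpoint (23/2,19/2) outside
  → clear
Obstacle 3 [(13,7) (19,1) (22,7)]:
  edge (13,7)–(19,1): clear
  edge (19,1)–(22,7): clear
  edge (22,7)–(13,7): clear
  midpoint (23/2,19/2) outside
  → clear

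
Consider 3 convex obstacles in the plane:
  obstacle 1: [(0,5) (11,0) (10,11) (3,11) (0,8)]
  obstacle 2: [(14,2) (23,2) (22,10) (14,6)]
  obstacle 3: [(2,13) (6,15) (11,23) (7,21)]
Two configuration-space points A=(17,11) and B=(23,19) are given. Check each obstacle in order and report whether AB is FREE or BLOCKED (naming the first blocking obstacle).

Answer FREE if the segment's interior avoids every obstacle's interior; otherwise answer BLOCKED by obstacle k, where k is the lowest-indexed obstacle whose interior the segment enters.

Obstacle 1 [(0,5) (11,0) (10,11) (3,11) (0,8)]:
  edge (0,5)–(11,0): clear
  edge (11,0)–(10,11): clear
  edge (10,11)–(3,11): clear
  edge (3,11)–(0,8): clear
  edge (0,8)–(0,5): clear
  midpoint (20,15) outside
  → clear
Obstacle 2 [(14,2) (23,2) (22,10) (14,6)]:
  edge (14,2)–(23,2): clear
  edge (23,2)–(22,10): clear
  edge (22,10)–(14,6): clear
  edge (14,6)–(14,2): clear
  midpoint (20,15) outside
  → clear
Obstacle 3 [(2,13) (6,15) (11,23) (7,21)]:
  edge (2,13)–(6,15): clear
  edge (6,15)–(11,23): clear
  edge (11,23)–(7,21): clear
  edge (7,21)–(2,13): clear
  midpoint (20,15) outside
  → clear

FREE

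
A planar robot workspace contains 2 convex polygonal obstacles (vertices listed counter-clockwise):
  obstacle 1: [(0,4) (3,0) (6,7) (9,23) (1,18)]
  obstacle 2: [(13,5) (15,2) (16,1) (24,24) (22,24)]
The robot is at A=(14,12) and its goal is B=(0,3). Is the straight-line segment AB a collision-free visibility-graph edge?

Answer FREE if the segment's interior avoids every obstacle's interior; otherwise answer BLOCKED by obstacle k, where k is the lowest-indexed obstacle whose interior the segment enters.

BLOCKED by obstacle 1

Obstacle 1 [(0,4) (3,0) (6,7) (9,23) (1,18)]:
  edge (0,4)–(3,0): crosses AB
  edge (3,0)–(6,7): crosses AB
  edge (6,7)–(9,23): clear
  edge (9,23)–(1,18): clear
  edge (1,18)–(0,4): clear
  → BLOCKED
Obstacle 2 [(13,5) (15,2) (16,1) (24,24) (22,24)]:
  edge (13,5)–(15,2): clear
  edge (15,2)–(16,1): clear
  edge (16,1)–(24,24): clear
  edge (24,24)–(22,24): clear
  edge (22,24)–(13,5): clear
  midpoint (7,15/2) outside
  → clear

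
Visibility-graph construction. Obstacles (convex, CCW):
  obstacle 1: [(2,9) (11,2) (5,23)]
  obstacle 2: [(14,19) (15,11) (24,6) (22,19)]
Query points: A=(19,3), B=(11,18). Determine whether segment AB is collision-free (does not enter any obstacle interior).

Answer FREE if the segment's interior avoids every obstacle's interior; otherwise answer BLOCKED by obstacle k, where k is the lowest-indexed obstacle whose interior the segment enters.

Obstacle 1 [(2,9) (11,2) (5,23)]:
  edge (2,9)–(11,2): clear
  edge (11,2)–(5,23): clear
  edge (5,23)–(2,9): clear
  midpoint (15,21/2) outside
  → clear
Obstacle 2 [(14,19) (15,11) (24,6) (22,19)]:
  edge (14,19)–(15,11): clear
  edge (15,11)–(24,6): clear
  edge (24,6)–(22,19): clear
  edge (22,19)–(14,19): clear
  midpoint (15,21/2) outside
  → clear

FREE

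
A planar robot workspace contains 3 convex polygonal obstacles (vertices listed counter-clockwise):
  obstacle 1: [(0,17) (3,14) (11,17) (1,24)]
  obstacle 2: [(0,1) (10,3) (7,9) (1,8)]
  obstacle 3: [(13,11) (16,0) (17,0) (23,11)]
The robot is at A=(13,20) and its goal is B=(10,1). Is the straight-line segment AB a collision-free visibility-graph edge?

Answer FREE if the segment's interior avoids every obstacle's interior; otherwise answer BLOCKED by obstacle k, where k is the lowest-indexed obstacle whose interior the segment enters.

FREE

Obstacle 1 [(0,17) (3,14) (11,17) (1,24)]:
  edge (0,17)–(3,14): clear
  edge (3,14)–(11,17): clear
  edge (11,17)–(1,24): clear
  edge (1,24)–(0,17): clear
  midpoint (23/2,21/2) outside
  → clear
Obstacle 2 [(0,1) (10,3) (7,9) (1,8)]:
  edge (0,1)–(10,3): clear
  edge (10,3)–(7,9): clear
  edge (7,9)–(1,8): clear
  edge (1,8)–(0,1): clear
  midpoint (23/2,21/2) outside
  → clear
Obstacle 3 [(13,11) (16,0) (17,0) (23,11)]:
  edge (13,11)–(16,0): clear
  edge (16,0)–(17,0): clear
  edge (17,0)–(23,11): clear
  edge (23,11)–(13,11): clear
  midpoint (23/2,21/2) outside
  → clear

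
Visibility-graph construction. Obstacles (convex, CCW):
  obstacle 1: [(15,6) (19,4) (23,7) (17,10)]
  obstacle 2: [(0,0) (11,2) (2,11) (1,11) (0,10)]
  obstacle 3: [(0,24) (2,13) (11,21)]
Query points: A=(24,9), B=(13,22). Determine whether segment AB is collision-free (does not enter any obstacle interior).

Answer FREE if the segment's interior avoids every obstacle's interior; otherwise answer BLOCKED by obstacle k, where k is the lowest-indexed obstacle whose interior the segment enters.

Obstacle 1 [(15,6) (19,4) (23,7) (17,10)]:
  edge (15,6)–(19,4): clear
  edge (19,4)–(23,7): clear
  edge (23,7)–(17,10): clear
  edge (17,10)–(15,6): clear
  midpoint (37/2,31/2) outside
  → clear
Obstacle 2 [(0,0) (11,2) (2,11) (1,11) (0,10)]:
  edge (0,0)–(11,2): clear
  edge (11,2)–(2,11): clear
  edge (2,11)–(1,11): clear
  edge (1,11)–(0,10): clear
  edge (0,10)–(0,0): clear
  midpoint (37/2,31/2) outside
  → clear
Obstacle 3 [(0,24) (2,13) (11,21)]:
  edge (0,24)–(2,13): clear
  edge (2,13)–(11,21): clear
  edge (11,21)–(0,24): clear
  midpoint (37/2,31/2) outside
  → clear

FREE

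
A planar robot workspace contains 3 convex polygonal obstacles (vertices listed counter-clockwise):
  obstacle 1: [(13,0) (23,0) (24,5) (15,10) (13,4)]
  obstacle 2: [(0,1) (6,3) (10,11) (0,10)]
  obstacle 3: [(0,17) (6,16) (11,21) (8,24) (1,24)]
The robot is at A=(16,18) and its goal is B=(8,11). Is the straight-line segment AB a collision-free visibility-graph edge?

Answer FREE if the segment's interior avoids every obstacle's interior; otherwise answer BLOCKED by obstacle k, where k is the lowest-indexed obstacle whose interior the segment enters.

Obstacle 1 [(13,0) (23,0) (24,5) (15,10) (13,4)]:
  edge (13,0)–(23,0): clear
  edge (23,0)–(24,5): clear
  edge (24,5)–(15,10): clear
  edge (15,10)–(13,4): clear
  edge (13,4)–(13,0): clear
  midpoint (12,29/2) outside
  → clear
Obstacle 2 [(0,1) (6,3) (10,11) (0,10)]:
  edge (0,1)–(6,3): clear
  edge (6,3)–(10,11): clear
  edge (10,11)–(0,10): clear
  edge (0,10)–(0,1): clear
  midpoint (12,29/2) outside
  → clear
Obstacle 3 [(0,17) (6,16) (11,21) (8,24) (1,24)]:
  edge (0,17)–(6,16): clear
  edge (6,16)–(11,21): clear
  edge (11,21)–(8,24): clear
  edge (8,24)–(1,24): clear
  edge (1,24)–(0,17): clear
  midpoint (12,29/2) outside
  → clear

FREE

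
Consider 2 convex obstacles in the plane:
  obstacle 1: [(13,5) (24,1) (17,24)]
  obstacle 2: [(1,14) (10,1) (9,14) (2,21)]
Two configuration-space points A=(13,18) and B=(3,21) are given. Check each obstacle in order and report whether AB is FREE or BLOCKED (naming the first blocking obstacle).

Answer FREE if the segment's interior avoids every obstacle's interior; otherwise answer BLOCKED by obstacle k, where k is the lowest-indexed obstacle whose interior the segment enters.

Obstacle 1 [(13,5) (24,1) (17,24)]:
  edge (13,5)–(24,1): clear
  edge (24,1)–(17,24): clear
  edge (17,24)–(13,5): clear
  midpoint (8,39/2) outside
  → clear
Obstacle 2 [(1,14) (10,1) (9,14) (2,21)]:
  edge (1,14)–(10,1): clear
  edge (10,1)–(9,14): clear
  edge (9,14)–(2,21): clear
  edge (2,21)–(1,14): clear
  midpoint (8,39/2) outside
  → clear

FREE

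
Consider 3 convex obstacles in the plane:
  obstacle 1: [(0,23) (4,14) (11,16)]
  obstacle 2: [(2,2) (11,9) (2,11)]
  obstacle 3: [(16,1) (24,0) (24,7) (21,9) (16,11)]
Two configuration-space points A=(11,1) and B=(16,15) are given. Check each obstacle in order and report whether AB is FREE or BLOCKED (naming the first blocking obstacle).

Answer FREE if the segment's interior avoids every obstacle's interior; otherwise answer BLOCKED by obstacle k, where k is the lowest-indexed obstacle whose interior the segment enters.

FREE

Obstacle 1 [(0,23) (4,14) (11,16)]:
  edge (0,23)–(4,14): clear
  edge (4,14)–(11,16): clear
  edge (11,16)–(0,23): clear
  midpoint (27/2,8) outside
  → clear
Obstacle 2 [(2,2) (11,9) (2,11)]:
  edge (2,2)–(11,9): clear
  edge (11,9)–(2,11): clear
  edge (2,11)–(2,2): clear
  midpoint (27/2,8) outside
  → clear
Obstacle 3 [(16,1) (24,0) (24,7) (21,9) (16,11)]:
  edge (16,1)–(24,0): clear
  edge (24,0)–(24,7): clear
  edge (24,7)–(21,9): clear
  edge (21,9)–(16,11): clear
  edge (16,11)–(16,1): clear
  midpoint (27/2,8) outside
  → clear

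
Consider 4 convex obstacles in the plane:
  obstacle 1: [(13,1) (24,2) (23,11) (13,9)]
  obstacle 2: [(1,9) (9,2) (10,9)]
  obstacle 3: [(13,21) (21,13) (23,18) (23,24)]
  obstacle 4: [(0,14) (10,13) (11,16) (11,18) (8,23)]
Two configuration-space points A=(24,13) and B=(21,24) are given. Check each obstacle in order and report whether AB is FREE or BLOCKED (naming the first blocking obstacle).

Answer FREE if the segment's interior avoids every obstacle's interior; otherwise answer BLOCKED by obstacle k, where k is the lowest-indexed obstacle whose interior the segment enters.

BLOCKED by obstacle 3

Obstacle 1 [(13,1) (24,2) (23,11) (13,9)]:
  edge (13,1)–(24,2): clear
  edge (24,2)–(23,11): clear
  edge (23,11)–(13,9): clear
  edge (13,9)–(13,1): clear
  midpoint (45/2,37/2) outside
  → clear
Obstacle 2 [(1,9) (9,2) (10,9)]:
  edge (1,9)–(9,2): clear
  edge (9,2)–(10,9): clear
  edge (10,9)–(1,9): clear
  midpoint (45/2,37/2) outside
  → clear
Obstacle 3 [(13,21) (21,13) (23,18) (23,24)]:
  edge (13,21)–(21,13): clear
  edge (21,13)–(23,18): crosses AB
  edge (23,18)–(23,24): clear
  edge (23,24)–(13,21): crosses AB
  → BLOCKED
Obstacle 4 [(0,14) (10,13) (11,16) (11,18) (8,23)]:
  edge (0,14)–(10,13): clear
  edge (10,13)–(11,16): clear
  edge (11,16)–(11,18): clear
  edge (11,18)–(8,23): clear
  edge (8,23)–(0,14): clear
  midpoint (45/2,37/2) outside
  → clear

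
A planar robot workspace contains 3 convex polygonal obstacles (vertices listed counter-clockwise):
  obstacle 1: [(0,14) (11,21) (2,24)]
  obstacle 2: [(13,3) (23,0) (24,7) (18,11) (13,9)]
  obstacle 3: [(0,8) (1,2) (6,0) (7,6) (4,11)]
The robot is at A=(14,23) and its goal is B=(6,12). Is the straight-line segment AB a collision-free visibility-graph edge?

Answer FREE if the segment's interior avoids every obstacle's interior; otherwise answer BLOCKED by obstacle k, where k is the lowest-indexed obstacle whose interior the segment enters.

FREE

Obstacle 1 [(0,14) (11,21) (2,24)]:
  edge (0,14)–(11,21): clear
  edge (11,21)–(2,24): clear
  edge (2,24)–(0,14): clear
  midpoint (10,35/2) outside
  → clear
Obstacle 2 [(13,3) (23,0) (24,7) (18,11) (13,9)]:
  edge (13,3)–(23,0): clear
  edge (23,0)–(24,7): clear
  edge (24,7)–(18,11): clear
  edge (18,11)–(13,9): clear
  edge (13,9)–(13,3): clear
  midpoint (10,35/2) outside
  → clear
Obstacle 3 [(0,8) (1,2) (6,0) (7,6) (4,11)]:
  edge (0,8)–(1,2): clear
  edge (1,2)–(6,0): clear
  edge (6,0)–(7,6): clear
  edge (7,6)–(4,11): clear
  edge (4,11)–(0,8): clear
  midpoint (10,35/2) outside
  → clear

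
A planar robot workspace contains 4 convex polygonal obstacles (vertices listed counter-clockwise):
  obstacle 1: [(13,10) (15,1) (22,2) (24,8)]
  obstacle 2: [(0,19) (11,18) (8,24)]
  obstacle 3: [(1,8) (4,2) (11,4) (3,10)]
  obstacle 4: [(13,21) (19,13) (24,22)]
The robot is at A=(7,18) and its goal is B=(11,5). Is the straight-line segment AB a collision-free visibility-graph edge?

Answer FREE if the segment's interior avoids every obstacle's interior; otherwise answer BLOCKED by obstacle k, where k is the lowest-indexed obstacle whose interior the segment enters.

FREE

Obstacle 1 [(13,10) (15,1) (22,2) (24,8)]:
  edge (13,10)–(15,1): clear
  edge (15,1)–(22,2): clear
  edge (22,2)–(24,8): clear
  edge (24,8)–(13,10): clear
  midpoint (9,23/2) outside
  → clear
Obstacle 2 [(0,19) (11,18) (8,24)]:
  edge (0,19)–(11,18): clear
  edge (11,18)–(8,24): clear
  edge (8,24)–(0,19): clear
  midpoint (9,23/2) outside
  → clear
Obstacle 3 [(1,8) (4,2) (11,4) (3,10)]:
  edge (1,8)–(4,2): clear
  edge (4,2)–(11,4): clear
  edge (11,4)–(3,10): clear
  edge (3,10)–(1,8): clear
  midpoint (9,23/2) outside
  → clear
Obstacle 4 [(13,21) (19,13) (24,22)]:
  edge (13,21)–(19,13): clear
  edge (19,13)–(24,22): clear
  edge (24,22)–(13,21): clear
  midpoint (9,23/2) outside
  → clear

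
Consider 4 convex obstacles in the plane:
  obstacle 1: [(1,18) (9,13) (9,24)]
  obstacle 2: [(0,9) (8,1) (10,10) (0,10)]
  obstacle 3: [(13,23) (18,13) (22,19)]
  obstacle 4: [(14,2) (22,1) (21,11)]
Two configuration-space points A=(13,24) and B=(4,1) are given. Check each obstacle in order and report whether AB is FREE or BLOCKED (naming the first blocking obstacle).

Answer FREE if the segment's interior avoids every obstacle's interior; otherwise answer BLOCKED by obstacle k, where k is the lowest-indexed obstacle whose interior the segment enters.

BLOCKED by obstacle 1

Obstacle 1 [(1,18) (9,13) (9,24)]:
  edge (1,18)–(9,13): crosses AB
  edge (9,13)–(9,24): crosses AB
  edge (9,24)–(1,18): clear
  → BLOCKED
Obstacle 2 [(0,9) (8,1) (10,10) (0,10)]:
  edge (0,9)–(8,1): crosses AB
  edge (8,1)–(10,10): clear
  edge (10,10)–(0,10): crosses AB
  edge (0,10)–(0,9): clear
  → BLOCKED
Obstacle 3 [(13,23) (18,13) (22,19)]:
  edge (13,23)–(18,13): clear
  edge (18,13)–(22,19): clear
  edge (22,19)–(13,23): clear
  midpoint (17/2,25/2) outside
  → clear
Obstacle 4 [(14,2) (22,1) (21,11)]:
  edge (14,2)–(22,1): clear
  edge (22,1)–(21,11): clear
  edge (21,11)–(14,2): clear
  midpoint (17/2,25/2) outside
  → clear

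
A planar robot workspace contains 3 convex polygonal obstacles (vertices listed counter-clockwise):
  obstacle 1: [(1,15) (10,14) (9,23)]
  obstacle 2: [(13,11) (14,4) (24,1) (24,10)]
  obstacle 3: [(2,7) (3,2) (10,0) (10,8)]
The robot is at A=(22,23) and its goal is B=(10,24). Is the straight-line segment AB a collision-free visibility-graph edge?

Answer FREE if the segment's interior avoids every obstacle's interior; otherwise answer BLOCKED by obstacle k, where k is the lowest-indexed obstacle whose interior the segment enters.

Obstacle 1 [(1,15) (10,14) (9,23)]:
  edge (1,15)–(10,14): clear
  edge (10,14)–(9,23): clear
  edge (9,23)–(1,15): clear
  midpoint (16,47/2) outside
  → clear
Obstacle 2 [(13,11) (14,4) (24,1) (24,10)]:
  edge (13,11)–(14,4): clear
  edge (14,4)–(24,1): clear
  edge (24,1)–(24,10): clear
  edge (24,10)–(13,11): clear
  midpoint (16,47/2) outside
  → clear
Obstacle 3 [(2,7) (3,2) (10,0) (10,8)]:
  edge (2,7)–(3,2): clear
  edge (3,2)–(10,0): clear
  edge (10,0)–(10,8): clear
  edge (10,8)–(2,7): clear
  midpoint (16,47/2) outside
  → clear

FREE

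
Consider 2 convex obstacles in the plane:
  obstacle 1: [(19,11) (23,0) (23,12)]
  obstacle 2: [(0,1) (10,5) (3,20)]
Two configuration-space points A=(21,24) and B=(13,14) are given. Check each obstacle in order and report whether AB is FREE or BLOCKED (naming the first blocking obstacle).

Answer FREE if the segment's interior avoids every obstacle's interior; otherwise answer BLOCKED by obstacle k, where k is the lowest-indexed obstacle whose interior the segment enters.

FREE

Obstacle 1 [(19,11) (23,0) (23,12)]:
  edge (19,11)–(23,0): clear
  edge (23,0)–(23,12): clear
  edge (23,12)–(19,11): clear
  midpoint (17,19) outside
  → clear
Obstacle 2 [(0,1) (10,5) (3,20)]:
  edge (0,1)–(10,5): clear
  edge (10,5)–(3,20): clear
  edge (3,20)–(0,1): clear
  midpoint (17,19) outside
  → clear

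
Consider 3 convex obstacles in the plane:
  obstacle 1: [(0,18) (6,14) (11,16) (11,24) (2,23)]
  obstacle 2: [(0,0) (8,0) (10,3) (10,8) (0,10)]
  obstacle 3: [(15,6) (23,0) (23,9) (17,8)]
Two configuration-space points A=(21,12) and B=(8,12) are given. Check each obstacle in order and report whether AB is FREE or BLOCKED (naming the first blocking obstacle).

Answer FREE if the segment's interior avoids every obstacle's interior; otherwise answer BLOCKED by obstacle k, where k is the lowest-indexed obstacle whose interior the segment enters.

Obstacle 1 [(0,18) (6,14) (11,16) (11,24) (2,23)]:
  edge (0,18)–(6,14): clear
  edge (6,14)–(11,16): clear
  edge (11,16)–(11,24): clear
  edge (11,24)–(2,23): clear
  edge (2,23)–(0,18): clear
  midpoint (29/2,12) outside
  → clear
Obstacle 2 [(0,0) (8,0) (10,3) (10,8) (0,10)]:
  edge (0,0)–(8,0): clear
  edge (8,0)–(10,3): clear
  edge (10,3)–(10,8): clear
  edge (10,8)–(0,10): clear
  edge (0,10)–(0,0): clear
  midpoint (29/2,12) outside
  → clear
Obstacle 3 [(15,6) (23,0) (23,9) (17,8)]:
  edge (15,6)–(23,0): clear
  edge (23,0)–(23,9): clear
  edge (23,9)–(17,8): clear
  edge (17,8)–(15,6): clear
  midpoint (29/2,12) outside
  → clear

FREE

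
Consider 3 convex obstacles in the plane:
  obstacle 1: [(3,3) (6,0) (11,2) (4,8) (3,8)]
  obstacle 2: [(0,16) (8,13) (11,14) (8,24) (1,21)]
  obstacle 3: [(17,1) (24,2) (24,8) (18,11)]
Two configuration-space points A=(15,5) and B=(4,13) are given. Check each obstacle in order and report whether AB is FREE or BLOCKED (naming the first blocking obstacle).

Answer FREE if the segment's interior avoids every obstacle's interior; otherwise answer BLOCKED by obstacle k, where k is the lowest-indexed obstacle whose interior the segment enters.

Obstacle 1 [(3,3) (6,0) (11,2) (4,8) (3,8)]:
  edge (3,3)–(6,0): clear
  edge (6,0)–(11,2): clear
  edge (11,2)–(4,8): clear
  edge (4,8)–(3,8): clear
  edge (3,8)–(3,3): clear
  midpoint (19/2,9) outside
  → clear
Obstacle 2 [(0,16) (8,13) (11,14) (8,24) (1,21)]:
  edge (0,16)–(8,13): clear
  edge (8,13)–(11,14): clear
  edge (11,14)–(8,24): clear
  edge (8,24)–(1,21): clear
  edge (1,21)–(0,16): clear
  midpoint (19/2,9) outside
  → clear
Obstacle 3 [(17,1) (24,2) (24,8) (18,11)]:
  edge (17,1)–(24,2): clear
  edge (24,2)–(24,8): clear
  edge (24,8)–(18,11): clear
  edge (18,11)–(17,1): clear
  midpoint (19/2,9) outside
  → clear

FREE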